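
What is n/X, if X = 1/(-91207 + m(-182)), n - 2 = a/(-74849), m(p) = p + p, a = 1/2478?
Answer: -33968412901153/185475822 ≈ -1.8314e+5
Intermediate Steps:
a = 1/2478 ≈ 0.00040355
m(p) = 2*p
n = 370951643/185475822 (n = 2 + (1/2478)/(-74849) = 2 + (1/2478)*(-1/74849) = 2 - 1/185475822 = 370951643/185475822 ≈ 2.0000)
X = -1/91571 (X = 1/(-91207 + 2*(-182)) = 1/(-91207 - 364) = 1/(-91571) = -1/91571 ≈ -1.0920e-5)
n/X = 370951643/(185475822*(-1/91571)) = (370951643/185475822)*(-91571) = -33968412901153/185475822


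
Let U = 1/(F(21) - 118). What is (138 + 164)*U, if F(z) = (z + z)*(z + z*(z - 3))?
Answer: 151/8320 ≈ 0.018149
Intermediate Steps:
F(z) = 2*z*(z + z*(-3 + z)) (F(z) = (2*z)*(z + z*(-3 + z)) = 2*z*(z + z*(-3 + z)))
U = 1/16640 (U = 1/(2*21**2*(-2 + 21) - 118) = 1/(2*441*19 - 118) = 1/(16758 - 118) = 1/16640 ≈ 6.0096e-5)
(138 + 164)*U = (138 + 164)*(1/16640) = 302*(1/16640) = 151/8320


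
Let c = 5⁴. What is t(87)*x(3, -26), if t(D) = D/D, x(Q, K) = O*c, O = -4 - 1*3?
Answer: -4375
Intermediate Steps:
c = 625
O = -7 (O = -4 - 3 = -7)
x(Q, K) = -4375 (x(Q, K) = -7*625 = -4375)
t(D) = 1
t(87)*x(3, -26) = 1*(-4375) = -4375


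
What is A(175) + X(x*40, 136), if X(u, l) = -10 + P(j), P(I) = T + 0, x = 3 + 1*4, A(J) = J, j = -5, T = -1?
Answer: 164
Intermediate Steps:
x = 7 (x = 3 + 4 = 7)
P(I) = -1 (P(I) = -1 + 0 = -1)
X(u, l) = -11 (X(u, l) = -10 - 1 = -11)
A(175) + X(x*40, 136) = 175 - 11 = 164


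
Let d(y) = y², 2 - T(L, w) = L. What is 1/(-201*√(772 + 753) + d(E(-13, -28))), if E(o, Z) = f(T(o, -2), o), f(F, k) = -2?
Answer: -4/61611509 - 1005*√61/61611509 ≈ -0.00012746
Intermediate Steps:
T(L, w) = 2 - L
E(o, Z) = -2
1/(-201*√(772 + 753) + d(E(-13, -28))) = 1/(-201*√(772 + 753) + (-2)²) = 1/(-1005*√61 + 4) = 1/(4 - 1005*√61)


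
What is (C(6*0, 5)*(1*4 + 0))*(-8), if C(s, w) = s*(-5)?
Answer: 0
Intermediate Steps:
C(s, w) = -5*s
(C(6*0, 5)*(1*4 + 0))*(-8) = ((-30*0)*(1*4 + 0))*(-8) = ((-5*0)*(4 + 0))*(-8) = (0*4)*(-8) = 0*(-8) = 0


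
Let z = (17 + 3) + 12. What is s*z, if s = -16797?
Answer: -537504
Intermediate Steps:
z = 32 (z = 20 + 12 = 32)
s*z = -16797*32 = -537504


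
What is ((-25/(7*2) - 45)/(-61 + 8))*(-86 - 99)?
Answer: -121175/742 ≈ -163.31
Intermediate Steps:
((-25/(7*2) - 45)/(-61 + 8))*(-86 - 99) = ((-25/14 - 45)/(-53))*(-185) = ((-25*1/14 - 45)*(-1/53))*(-185) = ((-25/14 - 45)*(-1/53))*(-185) = -655/14*(-1/53)*(-185) = (655/742)*(-185) = -121175/742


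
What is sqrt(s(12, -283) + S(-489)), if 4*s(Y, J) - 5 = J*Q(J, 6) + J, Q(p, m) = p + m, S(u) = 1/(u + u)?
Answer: sqrt(18678457695)/978 ≈ 139.74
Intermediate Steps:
S(u) = 1/(2*u)
Q(p, m) = m + p
s(Y, J) = 5/4 + J/4 + J*(6 + J)/4 (s(Y, J) = 5/4 + (J*(6 + J) + J)/4 = 5/4 + (J + J*(6 + J))/4 = 5/4 + (J/4 + J*(6 + J)/4) = 5/4 + J/4 + J*(6 + J)/4)
sqrt(s(12, -283) + S(-489)) = sqrt((5/4 + (1/4)*(-283) + (1/4)*(-283)*(6 - 283)) + (1/2)/(-489)) = sqrt((5/4 - 283/4 + (1/4)*(-283)*(-277)) + (1/2)*(-1/489)) = sqrt((5/4 - 283/4 + 78391/4) - 1/978) = sqrt(78113/4 - 1/978) = sqrt(38197255/1956) = sqrt(18678457695)/978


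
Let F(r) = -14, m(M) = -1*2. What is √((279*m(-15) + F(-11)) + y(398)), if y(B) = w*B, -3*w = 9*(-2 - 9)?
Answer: √12562 ≈ 112.08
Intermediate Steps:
m(M) = -2
w = 33 (w = -3*(-2 - 9) = -3*(-11) = -⅓*(-99) = 33)
y(B) = 33*B
√((279*m(-15) + F(-11)) + y(398)) = √((279*(-2) - 14) + 33*398) = √((-558 - 14) + 13134) = √(-572 + 13134) = √12562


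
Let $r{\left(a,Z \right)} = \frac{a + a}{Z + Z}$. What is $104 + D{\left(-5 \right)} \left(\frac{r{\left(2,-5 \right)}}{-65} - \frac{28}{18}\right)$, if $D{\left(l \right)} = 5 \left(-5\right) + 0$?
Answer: $\frac{16700}{117} \approx 142.74$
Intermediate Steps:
$r{\left(a,Z \right)} = \frac{a}{Z}$ ($r{\left(a,Z \right)} = \frac{2 a}{2 Z} = 2 a \frac{1}{2 Z} = \frac{a}{Z}$)
$D{\left(l \right)} = -25$ ($D{\left(l \right)} = -25 + 0 = -25$)
$104 + D{\left(-5 \right)} \left(\frac{r{\left(2,-5 \right)}}{-65} - \frac{28}{18}\right) = 104 - 25 \left(\frac{2 \frac{1}{-5}}{-65} - \frac{28}{18}\right) = 104 - 25 \left(2 \left(- \frac{1}{5}\right) \left(- \frac{1}{65}\right) - \frac{14}{9}\right) = 104 - 25 \left(\left(- \frac{2}{5}\right) \left(- \frac{1}{65}\right) - \frac{14}{9}\right) = 104 - 25 \left(\frac{2}{325} - \frac{14}{9}\right) = 104 - - \frac{4532}{117} = 104 + \frac{4532}{117} = \frac{16700}{117}$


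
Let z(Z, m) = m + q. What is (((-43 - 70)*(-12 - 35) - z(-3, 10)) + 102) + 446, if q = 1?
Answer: 5848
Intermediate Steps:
z(Z, m) = 1 + m (z(Z, m) = m + 1 = 1 + m)
(((-43 - 70)*(-12 - 35) - z(-3, 10)) + 102) + 446 = (((-43 - 70)*(-12 - 35) - (1 + 10)) + 102) + 446 = ((-113*(-47) - 1*11) + 102) + 446 = ((5311 - 11) + 102) + 446 = (5300 + 102) + 446 = 5402 + 446 = 5848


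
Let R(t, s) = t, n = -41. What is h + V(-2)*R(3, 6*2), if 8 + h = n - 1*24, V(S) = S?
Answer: -79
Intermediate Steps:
h = -73 (h = -8 + (-41 - 1*24) = -8 + (-41 - 24) = -8 - 65 = -73)
h + V(-2)*R(3, 6*2) = -73 - 2*3 = -73 - 6 = -79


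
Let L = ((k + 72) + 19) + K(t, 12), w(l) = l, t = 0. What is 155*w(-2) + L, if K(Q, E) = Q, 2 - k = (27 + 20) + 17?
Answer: -281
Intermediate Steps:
k = -62 (k = 2 - ((27 + 20) + 17) = 2 - (47 + 17) = 2 - 1*64 = 2 - 64 = -62)
L = 29 (L = ((-62 + 72) + 19) + 0 = (10 + 19) + 0 = 29 + 0 = 29)
155*w(-2) + L = 155*(-2) + 29 = -310 + 29 = -281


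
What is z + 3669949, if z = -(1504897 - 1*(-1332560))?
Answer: 832492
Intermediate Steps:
z = -2837457 (z = -(1504897 + 1332560) = -1*2837457 = -2837457)
z + 3669949 = -2837457 + 3669949 = 832492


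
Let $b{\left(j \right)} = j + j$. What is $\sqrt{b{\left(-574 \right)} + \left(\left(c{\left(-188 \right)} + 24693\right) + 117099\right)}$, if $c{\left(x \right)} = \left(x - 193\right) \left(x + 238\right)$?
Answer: $\sqrt{121594} \approx 348.7$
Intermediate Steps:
$c{\left(x \right)} = \left(-193 + x\right) \left(238 + x\right)$
$b{\left(j \right)} = 2 j$
$\sqrt{b{\left(-574 \right)} + \left(\left(c{\left(-188 \right)} + 24693\right) + 117099\right)} = \sqrt{2 \left(-574\right) + \left(\left(\left(-45934 + \left(-188\right)^{2} + 45 \left(-188\right)\right) + 24693\right) + 117099\right)} = \sqrt{-1148 + \left(\left(\left(-45934 + 35344 - 8460\right) + 24693\right) + 117099\right)} = \sqrt{-1148 + \left(\left(-19050 + 24693\right) + 117099\right)} = \sqrt{-1148 + \left(5643 + 117099\right)} = \sqrt{-1148 + 122742} = \sqrt{121594}$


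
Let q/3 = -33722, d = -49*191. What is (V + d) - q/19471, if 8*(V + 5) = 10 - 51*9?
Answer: -1466544703/155768 ≈ -9414.9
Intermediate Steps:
d = -9359
V = -489/8 (V = -5 + (10 - 51*9)/8 = -5 + (10 - 459)/8 = -5 + (1/8)*(-449) = -5 - 449/8 = -489/8 ≈ -61.125)
q = -101166 (q = 3*(-33722) = -101166)
(V + d) - q/19471 = (-489/8 - 9359) - (-101166)/19471 = -75361/8 - (-101166)/19471 = -75361/8 - 1*(-101166/19471) = -75361/8 + 101166/19471 = -1466544703/155768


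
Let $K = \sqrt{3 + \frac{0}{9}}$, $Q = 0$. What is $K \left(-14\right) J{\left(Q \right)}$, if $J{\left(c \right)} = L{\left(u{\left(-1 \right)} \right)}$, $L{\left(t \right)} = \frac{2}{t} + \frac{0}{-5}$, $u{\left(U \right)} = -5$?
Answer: $\frac{28 \sqrt{3}}{5} \approx 9.6995$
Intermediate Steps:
$L{\left(t \right)} = \frac{2}{t}$ ($L{\left(t \right)} = \frac{2}{t} + 0 \left(- \frac{1}{5}\right) = \frac{2}{t} + 0 = \frac{2}{t}$)
$K = \sqrt{3}$ ($K = \sqrt{3 + 0 \cdot \frac{1}{9}} = \sqrt{3 + 0} = \sqrt{3} \approx 1.732$)
$J{\left(c \right)} = - \frac{2}{5}$ ($J{\left(c \right)} = \frac{2}{-5} = 2 \left(- \frac{1}{5}\right) = - \frac{2}{5}$)
$K \left(-14\right) J{\left(Q \right)} = \sqrt{3} \left(-14\right) \left(- \frac{2}{5}\right) = - 14 \sqrt{3} \left(- \frac{2}{5}\right) = \frac{28 \sqrt{3}}{5}$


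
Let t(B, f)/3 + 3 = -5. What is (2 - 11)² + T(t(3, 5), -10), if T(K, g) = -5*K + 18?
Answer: 219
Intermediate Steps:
t(B, f) = -24 (t(B, f) = -9 + 3*(-5) = -9 - 15 = -24)
T(K, g) = 18 - 5*K
(2 - 11)² + T(t(3, 5), -10) = (2 - 11)² + (18 - 5*(-24)) = (-9)² + (18 + 120) = 81 + 138 = 219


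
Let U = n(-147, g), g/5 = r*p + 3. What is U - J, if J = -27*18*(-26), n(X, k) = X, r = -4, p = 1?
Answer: -12783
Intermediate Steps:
g = -5 (g = 5*(-4*1 + 3) = 5*(-4 + 3) = 5*(-1) = -5)
U = -147
J = 12636 (J = -486*(-26) = 12636)
U - J = -147 - 1*12636 = -147 - 12636 = -12783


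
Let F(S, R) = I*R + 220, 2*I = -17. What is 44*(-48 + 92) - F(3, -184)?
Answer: 152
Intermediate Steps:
I = -17/2 (I = (½)*(-17) = -17/2 ≈ -8.5000)
F(S, R) = 220 - 17*R/2 (F(S, R) = -17*R/2 + 220 = 220 - 17*R/2)
44*(-48 + 92) - F(3, -184) = 44*(-48 + 92) - (220 - 17/2*(-184)) = 44*44 - (220 + 1564) = 1936 - 1*1784 = 1936 - 1784 = 152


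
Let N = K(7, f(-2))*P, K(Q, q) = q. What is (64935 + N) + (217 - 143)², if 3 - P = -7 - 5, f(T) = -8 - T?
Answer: 70321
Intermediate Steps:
P = 15 (P = 3 - (-7 - 5) = 3 - 1*(-12) = 3 + 12 = 15)
N = -90 (N = (-8 - 1*(-2))*15 = (-8 + 2)*15 = -6*15 = -90)
(64935 + N) + (217 - 143)² = (64935 - 90) + (217 - 143)² = 64845 + 74² = 64845 + 5476 = 70321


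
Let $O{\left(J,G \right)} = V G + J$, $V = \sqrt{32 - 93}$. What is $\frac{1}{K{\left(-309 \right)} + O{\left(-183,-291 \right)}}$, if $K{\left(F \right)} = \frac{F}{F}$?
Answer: $\frac{i}{- 182 i + 291 \sqrt{61}} \approx -3.5009 \cdot 10^{-5} + 0.00043719 i$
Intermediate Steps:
$K{\left(F \right)} = 1$
$V = i \sqrt{61}$ ($V = \sqrt{-61} = i \sqrt{61} \approx 7.8102 i$)
$O{\left(J,G \right)} = J + i G \sqrt{61}$ ($O{\left(J,G \right)} = i \sqrt{61} G + J = i G \sqrt{61} + J = J + i G \sqrt{61}$)
$\frac{1}{K{\left(-309 \right)} + O{\left(-183,-291 \right)}} = \frac{1}{1 - \left(183 - i \left(-291\right) \sqrt{61}\right)} = \frac{1}{1 - \left(183 + 291 i \sqrt{61}\right)} = \frac{1}{-182 - 291 i \sqrt{61}}$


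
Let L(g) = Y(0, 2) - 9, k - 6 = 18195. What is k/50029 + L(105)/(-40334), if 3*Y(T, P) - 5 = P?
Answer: 157382713/432400647 ≈ 0.36397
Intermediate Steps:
k = 18201 (k = 6 + 18195 = 18201)
Y(T, P) = 5/3 + P/3
L(g) = -20/3 (L(g) = (5/3 + (⅓)*2) - 9 = (5/3 + ⅔) - 9 = 7/3 - 9 = -20/3)
k/50029 + L(105)/(-40334) = 18201/50029 - 20/3/(-40334) = 18201*(1/50029) - 20/3*(-1/40334) = 18201/50029 + 10/60501 = 157382713/432400647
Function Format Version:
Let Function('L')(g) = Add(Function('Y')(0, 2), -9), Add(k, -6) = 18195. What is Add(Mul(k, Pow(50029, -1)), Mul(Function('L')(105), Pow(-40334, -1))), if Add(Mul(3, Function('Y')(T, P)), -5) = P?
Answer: Rational(157382713, 432400647) ≈ 0.36397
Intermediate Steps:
k = 18201 (k = Add(6, 18195) = 18201)
Function('Y')(T, P) = Add(Rational(5, 3), Mul(Rational(1, 3), P))
Function('L')(g) = Rational(-20, 3) (Function('L')(g) = Add(Add(Rational(5, 3), Mul(Rational(1, 3), 2)), -9) = Add(Add(Rational(5, 3), Rational(2, 3)), -9) = Add(Rational(7, 3), -9) = Rational(-20, 3))
Add(Mul(k, Pow(50029, -1)), Mul(Function('L')(105), Pow(-40334, -1))) = Add(Mul(18201, Pow(50029, -1)), Mul(Rational(-20, 3), Pow(-40334, -1))) = Add(Mul(18201, Rational(1, 50029)), Mul(Rational(-20, 3), Rational(-1, 40334))) = Add(Rational(18201, 50029), Rational(10, 60501)) = Rational(157382713, 432400647)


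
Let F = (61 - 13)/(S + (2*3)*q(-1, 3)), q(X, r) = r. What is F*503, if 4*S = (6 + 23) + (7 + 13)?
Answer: 96576/121 ≈ 798.15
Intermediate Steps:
S = 49/4 (S = ((6 + 23) + (7 + 13))/4 = (29 + 20)/4 = (¼)*49 = 49/4 ≈ 12.250)
F = 192/121 (F = (61 - 13)/(49/4 + (2*3)*3) = 48/(49/4 + 6*3) = 48/(49/4 + 18) = 48/(121/4) = 48*(4/121) = 192/121 ≈ 1.5868)
F*503 = (192/121)*503 = 96576/121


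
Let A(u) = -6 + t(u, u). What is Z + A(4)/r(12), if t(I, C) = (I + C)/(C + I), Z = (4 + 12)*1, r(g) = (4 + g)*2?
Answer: 507/32 ≈ 15.844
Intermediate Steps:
r(g) = 8 + 2*g
Z = 16 (Z = 16*1 = 16)
t(I, C) = 1 (t(I, C) = (C + I)/(C + I) = 1)
A(u) = -5 (A(u) = -6 + 1 = -5)
Z + A(4)/r(12) = 16 - 5/(8 + 2*12) = 16 - 5/(8 + 24) = 16 - 5/32 = 507/32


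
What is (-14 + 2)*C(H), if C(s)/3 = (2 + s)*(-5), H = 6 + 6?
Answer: 2520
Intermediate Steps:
H = 12
C(s) = -30 - 15*s (C(s) = 3*((2 + s)*(-5)) = 3*(-10 - 5*s) = -30 - 15*s)
(-14 + 2)*C(H) = (-14 + 2)*(-30 - 15*12) = -12*(-30 - 180) = -12*(-210) = 2520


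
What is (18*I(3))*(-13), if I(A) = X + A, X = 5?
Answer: -1872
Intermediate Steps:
I(A) = 5 + A
(18*I(3))*(-13) = (18*(5 + 3))*(-13) = (18*8)*(-13) = 144*(-13) = -1872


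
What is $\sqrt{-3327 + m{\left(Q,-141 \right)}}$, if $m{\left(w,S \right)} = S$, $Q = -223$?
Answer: $34 i \sqrt{3} \approx 58.89 i$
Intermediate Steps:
$\sqrt{-3327 + m{\left(Q,-141 \right)}} = \sqrt{-3327 - 141} = \sqrt{-3468} = 34 i \sqrt{3}$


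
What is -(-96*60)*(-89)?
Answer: -512640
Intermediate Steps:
-(-96*60)*(-89) = -(-5760)*(-89) = -1*512640 = -512640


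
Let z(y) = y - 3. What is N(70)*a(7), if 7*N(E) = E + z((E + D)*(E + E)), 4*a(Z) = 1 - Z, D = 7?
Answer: -32541/14 ≈ -2324.4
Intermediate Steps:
a(Z) = 1/4 - Z/4 (a(Z) = (1 - Z)/4 = 1/4 - Z/4)
z(y) = -3 + y
N(E) = -3/7 + E/7 + 2*E*(7 + E)/7 (N(E) = (E + (-3 + (E + 7)*(E + E)))/7 = (E + (-3 + (7 + E)*(2*E)))/7 = (E + (-3 + 2*E*(7 + E)))/7 = (-3 + E + 2*E*(7 + E))/7 = -3/7 + E/7 + 2*E*(7 + E)/7)
N(70)*a(7) = (-3/7 + (1/7)*70 + (2/7)*70*(7 + 70))*(1/4 - 1/4*7) = (-3/7 + 10 + (2/7)*70*77)*(1/4 - 7/4) = (-3/7 + 10 + 1540)*(-3/2) = (10847/7)*(-3/2) = -32541/14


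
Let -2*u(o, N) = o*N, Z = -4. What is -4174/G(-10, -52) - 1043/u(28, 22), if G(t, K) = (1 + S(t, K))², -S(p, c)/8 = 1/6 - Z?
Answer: -250963/413996 ≈ -0.60620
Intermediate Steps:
S(p, c) = -100/3 (S(p, c) = -8*(1/6 - 1*(-4)) = -8*(⅙ + 4) = -8*25/6 = -100/3)
u(o, N) = -N*o/2 (u(o, N) = -o*N/2 = -N*o/2)
G(t, K) = 9409/9 (G(t, K) = (1 - 100/3)² = (-97/3)² = 9409/9)
-4174/G(-10, -52) - 1043/u(28, 22) = -4174/9409/9 - 1043/((-½*22*28)) = -4174*9/9409 - 1043/(-308) = -37566/9409 - 1043*(-1/308) = -37566/9409 + 149/44 = -250963/413996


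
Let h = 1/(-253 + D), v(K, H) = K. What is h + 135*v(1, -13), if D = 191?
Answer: 8369/62 ≈ 134.98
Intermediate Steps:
h = -1/62 (h = 1/(-253 + 191) = 1/(-62) = -1/62 ≈ -0.016129)
h + 135*v(1, -13) = -1/62 + 135*1 = -1/62 + 135 = 8369/62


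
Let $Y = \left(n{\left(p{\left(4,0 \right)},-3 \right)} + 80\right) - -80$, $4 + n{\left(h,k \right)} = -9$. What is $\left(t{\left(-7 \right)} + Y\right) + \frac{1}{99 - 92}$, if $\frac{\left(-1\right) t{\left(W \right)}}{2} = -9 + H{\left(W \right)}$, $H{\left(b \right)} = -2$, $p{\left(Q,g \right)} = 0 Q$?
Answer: $\frac{1184}{7} \approx 169.14$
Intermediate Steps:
$p{\left(Q,g \right)} = 0$
$n{\left(h,k \right)} = -13$ ($n{\left(h,k \right)} = -4 - 9 = -13$)
$t{\left(W \right)} = 22$ ($t{\left(W \right)} = - 2 \left(-9 - 2\right) = \left(-2\right) \left(-11\right) = 22$)
$Y = 147$ ($Y = \left(-13 + 80\right) - -80 = 67 + 80 = 147$)
$\left(t{\left(-7 \right)} + Y\right) + \frac{1}{99 - 92} = \left(22 + 147\right) + \frac{1}{99 - 92} = 169 + \frac{1}{7} = \frac{1184}{7}$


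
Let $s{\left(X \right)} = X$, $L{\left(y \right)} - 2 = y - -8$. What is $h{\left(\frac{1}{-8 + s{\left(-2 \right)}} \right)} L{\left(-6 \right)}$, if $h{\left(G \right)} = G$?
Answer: $- \frac{2}{5} \approx -0.4$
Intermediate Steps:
$L{\left(y \right)} = 10 + y$ ($L{\left(y \right)} = 2 + \left(y - -8\right) = 2 + \left(y + 8\right) = 2 + \left(8 + y\right) = 10 + y$)
$h{\left(\frac{1}{-8 + s{\left(-2 \right)}} \right)} L{\left(-6 \right)} = \frac{10 - 6}{-8 - 2} = \frac{1}{-10} \cdot 4 = \left(- \frac{1}{10}\right) 4 = - \frac{2}{5}$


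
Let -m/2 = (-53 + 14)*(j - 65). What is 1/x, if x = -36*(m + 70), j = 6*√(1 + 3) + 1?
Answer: 1/143496 ≈ 6.9688e-6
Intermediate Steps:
j = 13 (j = 6*√4 + 1 = 6*2 + 1 = 12 + 1 = 13)
m = -4056 (m = -2*(-53 + 14)*(13 - 65) = -(-78)*(-52) = -2*2028 = -4056)
x = 143496 (x = -36*(-4056 + 70) = -36*(-3986) = 143496)
1/x = 1/143496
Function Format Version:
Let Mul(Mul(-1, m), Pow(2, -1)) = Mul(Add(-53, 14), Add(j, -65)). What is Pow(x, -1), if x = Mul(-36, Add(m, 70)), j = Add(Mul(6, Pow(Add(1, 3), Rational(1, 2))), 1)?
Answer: Rational(1, 143496) ≈ 6.9688e-6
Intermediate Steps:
j = 13 (j = Add(Mul(6, Pow(4, Rational(1, 2))), 1) = Add(Mul(6, 2), 1) = Add(12, 1) = 13)
m = -4056 (m = Mul(-2, Mul(Add(-53, 14), Add(13, -65))) = Mul(-2, Mul(-39, -52)) = Mul(-2, 2028) = -4056)
x = 143496 (x = Mul(-36, Add(-4056, 70)) = Mul(-36, -3986) = 143496)
Pow(x, -1) = Pow(143496, -1) = Rational(1, 143496)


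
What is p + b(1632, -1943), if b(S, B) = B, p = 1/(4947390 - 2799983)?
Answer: -4172411800/2147407 ≈ -1943.0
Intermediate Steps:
p = 1/2147407 ≈ 4.6568e-7
p + b(1632, -1943) = 1/2147407 - 1943 = -4172411800/2147407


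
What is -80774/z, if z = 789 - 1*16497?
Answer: 40387/7854 ≈ 5.1422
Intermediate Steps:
z = -15708 (z = 789 - 16497 = -15708)
-80774/z = -80774/(-15708) = -80774*(-1/15708) = 40387/7854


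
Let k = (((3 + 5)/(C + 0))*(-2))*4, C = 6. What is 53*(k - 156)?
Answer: -26500/3 ≈ -8833.3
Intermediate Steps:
k = -32/3 (k = (((3 + 5)/(6 + 0))*(-2))*4 = ((8/6)*(-2))*4 = ((8*(⅙))*(-2))*4 = ((4/3)*(-2))*4 = -8/3*4 = -32/3 ≈ -10.667)
53*(k - 156) = 53*(-32/3 - 156) = 53*(-500/3) = -26500/3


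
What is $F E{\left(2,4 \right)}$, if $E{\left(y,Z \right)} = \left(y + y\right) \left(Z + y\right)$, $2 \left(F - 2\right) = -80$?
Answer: $-912$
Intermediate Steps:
$F = -38$ ($F = 2 + \frac{1}{2} \left(-80\right) = 2 - 40 = -38$)
$E{\left(y,Z \right)} = 2 y \left(Z + y\right)$
$F E{\left(2,4 \right)} = - 38 \cdot 2 \cdot 2 \left(4 + 2\right) = - 38 \cdot 2 \cdot 2 \cdot 6 = \left(-38\right) 24 = -912$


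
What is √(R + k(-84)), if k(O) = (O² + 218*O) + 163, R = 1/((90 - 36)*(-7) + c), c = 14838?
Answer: I*√579863276085/7230 ≈ 105.32*I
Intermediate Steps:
R = 1/14460 (R = 1/((90 - 36)*(-7) + 14838) = 1/(54*(-7) + 14838) = 1/(-378 + 14838) = 1/14460 ≈ 6.9156e-5)
k(O) = 163 + O² + 218*O
√(R + k(-84)) = √(1/14460 + (163 + (-84)² + 218*(-84))) = √(1/14460 + (163 + 7056 - 18312)) = √(1/14460 - 11093) = √(-160404779/14460) = I*√579863276085/7230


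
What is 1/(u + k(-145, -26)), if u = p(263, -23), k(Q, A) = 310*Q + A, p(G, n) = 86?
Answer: -1/44890 ≈ -2.2277e-5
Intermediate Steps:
k(Q, A) = A + 310*Q
u = 86
1/(u + k(-145, -26)) = 1/(86 + (-26 + 310*(-145))) = 1/(86 + (-26 - 44950)) = 1/(86 - 44976) = 1/(-44890) = -1/44890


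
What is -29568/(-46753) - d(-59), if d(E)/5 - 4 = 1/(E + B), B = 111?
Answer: -6759907/347308 ≈ -19.464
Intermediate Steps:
d(E) = 20 + 5/(111 + E) (d(E) = 20 + 5/(E + 111) = 20 + 5/(111 + E))
-29568/(-46753) - d(-59) = -29568/(-46753) - 5*(445 + 4*(-59))/(111 - 59) = -29568*(-1/46753) - 5*(445 - 236)/52 = 4224/6679 - 5*209/52 = 4224/6679 - 1*1045/52 = 4224/6679 - 1045/52 = -6759907/347308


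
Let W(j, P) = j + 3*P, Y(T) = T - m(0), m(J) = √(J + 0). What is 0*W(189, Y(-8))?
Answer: 0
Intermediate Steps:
m(J) = √J
Y(T) = T (Y(T) = T - √0 = T - 1*0 = T + 0 = T)
0*W(189, Y(-8)) = 0*(189 + 3*(-8)) = 0*(189 - 24) = 0*165 = 0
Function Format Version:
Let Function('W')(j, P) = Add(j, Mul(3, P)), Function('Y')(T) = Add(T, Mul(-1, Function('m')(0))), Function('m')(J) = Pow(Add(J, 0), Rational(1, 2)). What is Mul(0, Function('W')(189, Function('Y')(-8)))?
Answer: 0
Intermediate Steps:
Function('m')(J) = Pow(J, Rational(1, 2))
Function('Y')(T) = T (Function('Y')(T) = Add(T, Mul(-1, Pow(0, Rational(1, 2)))) = Add(T, Mul(-1, 0)) = Add(T, 0) = T)
Mul(0, Function('W')(189, Function('Y')(-8))) = Mul(0, Add(189, Mul(3, -8))) = Mul(0, Add(189, -24)) = Mul(0, 165) = 0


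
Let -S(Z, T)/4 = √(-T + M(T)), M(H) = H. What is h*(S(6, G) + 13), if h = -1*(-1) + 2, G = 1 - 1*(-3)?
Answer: 39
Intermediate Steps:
G = 4 (G = 1 + 3 = 4)
S(Z, T) = 0 (S(Z, T) = -4*√(-T + T) = -4*√0 = -4*0 = 0)
h = 3 (h = 1 + 2 = 3)
h*(S(6, G) + 13) = 3*(0 + 13) = 3*13 = 39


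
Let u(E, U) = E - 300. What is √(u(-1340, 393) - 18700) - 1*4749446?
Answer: -4749446 + 6*I*√565 ≈ -4.7494e+6 + 142.62*I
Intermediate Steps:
u(E, U) = -300 + E
√(u(-1340, 393) - 18700) - 1*4749446 = √((-300 - 1340) - 18700) - 1*4749446 = √(-1640 - 18700) - 4749446 = √(-20340) - 4749446 = 6*I*√565 - 4749446 = -4749446 + 6*I*√565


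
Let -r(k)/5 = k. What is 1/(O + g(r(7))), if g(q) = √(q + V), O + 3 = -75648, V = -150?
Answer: -75651/5723073986 - I*√185/5723073986 ≈ -1.3219e-5 - 2.3766e-9*I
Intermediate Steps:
O = -75651 (O = -3 - 75648 = -75651)
r(k) = -5*k
g(q) = √(-150 + q) (g(q) = √(q - 150) = √(-150 + q))
1/(O + g(r(7))) = 1/(-75651 + √(-150 - 5*7)) = 1/(-75651 + √(-150 - 35)) = 1/(-75651 + √(-185)) = 1/(-75651 + I*√185)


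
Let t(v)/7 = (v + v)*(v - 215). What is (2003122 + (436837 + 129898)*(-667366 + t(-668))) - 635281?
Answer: 4301775048591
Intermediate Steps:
t(v) = 14*v*(-215 + v) (t(v) = 7*((v + v)*(v - 215)) = 7*((2*v)*(-215 + v)) = 7*(2*v*(-215 + v)) = 14*v*(-215 + v))
(2003122 + (436837 + 129898)*(-667366 + t(-668))) - 635281 = (2003122 + (436837 + 129898)*(-667366 + 14*(-668)*(-215 - 668))) - 635281 = (2003122 + 566735*(-667366 + 14*(-668)*(-883))) - 635281 = (2003122 + 566735*(-667366 + 8257816)) - 635281 = (2003122 + 566735*7590450) - 635281 = (2003122 + 4301773680750) - 635281 = 4301775683872 - 635281 = 4301775048591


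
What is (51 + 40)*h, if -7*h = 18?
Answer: -234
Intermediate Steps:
h = -18/7 (h = -⅐*18 = -18/7 ≈ -2.5714)
(51 + 40)*h = (51 + 40)*(-18/7) = 91*(-18/7) = -234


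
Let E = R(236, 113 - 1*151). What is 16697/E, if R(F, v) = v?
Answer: -16697/38 ≈ -439.39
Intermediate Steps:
E = -38 (E = 113 - 1*151 = 113 - 151 = -38)
16697/E = 16697/(-38) = 16697*(-1/38) = -16697/38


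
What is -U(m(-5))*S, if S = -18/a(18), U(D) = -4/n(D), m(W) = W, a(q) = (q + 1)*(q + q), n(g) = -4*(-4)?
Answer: -1/152 ≈ -0.0065789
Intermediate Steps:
n(g) = 16
a(q) = 2*q*(1 + q) (a(q) = (1 + q)*(2*q) = 2*q*(1 + q))
U(D) = -¼ (U(D) = -4/16 = -4*1/16 = -¼)
S = -1/38 (S = -18*1/(36*(1 + 18)) = -18/(2*18*19) = -18/684 = -18*1/684 = -1/38 ≈ -0.026316)
-U(m(-5))*S = -(-1)*(-1)/(4*38) = -1*1/152 = -1/152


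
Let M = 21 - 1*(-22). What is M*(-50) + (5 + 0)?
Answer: -2145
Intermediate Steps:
M = 43 (M = 21 + 22 = 43)
M*(-50) + (5 + 0) = 43*(-50) + (5 + 0) = -2150 + 5 = -2145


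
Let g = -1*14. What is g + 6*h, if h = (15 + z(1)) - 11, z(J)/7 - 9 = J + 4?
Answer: 598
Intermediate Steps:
z(J) = 91 + 7*J (z(J) = 63 + 7*(J + 4) = 63 + 7*(4 + J) = 63 + (28 + 7*J) = 91 + 7*J)
h = 102 (h = (15 + (91 + 7*1)) - 11 = (15 + (91 + 7)) - 11 = (15 + 98) - 11 = 113 - 11 = 102)
g = -14
g + 6*h = -14 + 6*102 = -14 + 612 = 598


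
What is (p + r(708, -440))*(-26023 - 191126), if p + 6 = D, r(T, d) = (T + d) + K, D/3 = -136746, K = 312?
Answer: 88958127936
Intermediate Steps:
D = -410238 (D = 3*(-136746) = -410238)
r(T, d) = 312 + T + d (r(T, d) = (T + d) + 312 = 312 + T + d)
p = -410244 (p = -6 - 410238 = -410244)
(p + r(708, -440))*(-26023 - 191126) = (-410244 + (312 + 708 - 440))*(-26023 - 191126) = (-410244 + 580)*(-217149) = -409664*(-217149) = 88958127936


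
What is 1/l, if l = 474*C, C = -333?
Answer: -1/157842 ≈ -6.3355e-6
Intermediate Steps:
l = -157842 (l = 474*(-333) = -157842)
1/l = 1/(-157842) = -1/157842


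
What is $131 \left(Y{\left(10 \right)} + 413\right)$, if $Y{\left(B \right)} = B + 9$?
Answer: $56592$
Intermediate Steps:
$Y{\left(B \right)} = 9 + B$
$131 \left(Y{\left(10 \right)} + 413\right) = 131 \left(\left(9 + 10\right) + 413\right) = 131 \left(19 + 413\right) = 131 \cdot 432 = 56592$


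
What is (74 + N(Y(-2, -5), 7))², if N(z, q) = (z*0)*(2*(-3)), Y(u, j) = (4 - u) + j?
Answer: 5476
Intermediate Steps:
Y(u, j) = 4 + j - u
N(z, q) = 0 (N(z, q) = 0*(-6) = 0)
(74 + N(Y(-2, -5), 7))² = (74 + 0)² = 74² = 5476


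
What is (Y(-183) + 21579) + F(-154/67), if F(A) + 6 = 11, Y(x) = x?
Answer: 21401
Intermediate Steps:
F(A) = 5 (F(A) = -6 + 11 = 5)
(Y(-183) + 21579) + F(-154/67) = (-183 + 21579) + 5 = 21396 + 5 = 21401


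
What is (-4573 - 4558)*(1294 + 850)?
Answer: -19576864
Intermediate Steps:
(-4573 - 4558)*(1294 + 850) = -9131*2144 = -19576864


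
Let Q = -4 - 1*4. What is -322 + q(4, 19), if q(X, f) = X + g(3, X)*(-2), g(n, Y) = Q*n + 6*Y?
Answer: -318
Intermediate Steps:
Q = -8 (Q = -4 - 4 = -8)
g(n, Y) = -8*n + 6*Y
q(X, f) = 48 - 11*X (q(X, f) = X + (-8*3 + 6*X)*(-2) = X + (-24 + 6*X)*(-2) = X + (48 - 12*X) = 48 - 11*X)
-322 + q(4, 19) = -322 + (48 - 11*4) = -322 + (48 - 44) = -322 + 4 = -318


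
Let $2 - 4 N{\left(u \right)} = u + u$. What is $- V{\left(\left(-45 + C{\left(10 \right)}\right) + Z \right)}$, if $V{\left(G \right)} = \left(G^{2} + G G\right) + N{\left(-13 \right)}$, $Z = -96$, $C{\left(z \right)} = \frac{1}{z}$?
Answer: $- \frac{1985631}{50} \approx -39713.0$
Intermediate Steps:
$N{\left(u \right)} = \frac{1}{2} - \frac{u}{2}$ ($N{\left(u \right)} = \frac{1}{2} - \frac{u + u}{4} = \frac{1}{2} - \frac{2 u}{4} = \frac{1}{2} - \frac{u}{2}$)
$V{\left(G \right)} = 7 + 2 G^{2}$ ($V{\left(G \right)} = \left(G^{2} + G G\right) + \left(\frac{1}{2} - - \frac{13}{2}\right) = \left(G^{2} + G^{2}\right) + \left(\frac{1}{2} + \frac{13}{2}\right) = 2 G^{2} + 7 = 7 + 2 G^{2}$)
$- V{\left(\left(-45 + C{\left(10 \right)}\right) + Z \right)} = - (7 + 2 \left(\left(-45 + \frac{1}{10}\right) - 96\right)^{2}) = - (7 + 2 \left(- \frac{449}{10} - 96\right)^{2}) = - (7 + 2 \left(- \frac{1409}{10}\right)^{2}) = - (7 + 2 \cdot \frac{1985281}{100}) = - (7 + \frac{1985281}{50}) = \left(-1\right) \frac{1985631}{50} = - \frac{1985631}{50}$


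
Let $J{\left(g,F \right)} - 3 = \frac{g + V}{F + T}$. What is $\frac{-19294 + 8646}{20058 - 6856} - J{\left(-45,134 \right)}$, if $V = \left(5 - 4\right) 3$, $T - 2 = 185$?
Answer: $- \frac{2596175}{706307} \approx -3.6757$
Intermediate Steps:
$T = 187$ ($T = 2 + 185 = 187$)
$V = 3$ ($V = 1 \cdot 3 = 3$)
$J{\left(g,F \right)} = 3 + \frac{3 + g}{187 + F}$ ($J{\left(g,F \right)} = 3 + \frac{g + 3}{F + 187} = 3 + \frac{3 + g}{187 + F}$)
$\frac{-19294 + 8646}{20058 - 6856} - J{\left(-45,134 \right)} = \frac{-19294 + 8646}{20058 - 6856} - \frac{564 - 45 + 3 \cdot 134}{187 + 134} = - \frac{10648}{13202} - \frac{564 - 45 + 402}{321} = \left(-10648\right) \frac{1}{13202} - \frac{1}{321} \cdot 921 = - \frac{5324}{6601} - \frac{307}{107} = - \frac{2596175}{706307}$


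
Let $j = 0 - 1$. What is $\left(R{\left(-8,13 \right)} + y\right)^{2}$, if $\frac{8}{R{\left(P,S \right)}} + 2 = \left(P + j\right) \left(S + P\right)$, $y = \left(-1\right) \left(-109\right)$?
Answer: $\frac{26163225}{2209} \approx 11844.0$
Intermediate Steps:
$j = -1$
$y = 109$
$R{\left(P,S \right)} = \frac{8}{-2 + \left(-1 + P\right) \left(P + S\right)}$ ($R{\left(P,S \right)} = \frac{8}{-2 + \left(P - 1\right) \left(S + P\right)} = \frac{8}{-2 + \left(-1 + P\right) \left(P + S\right)}$)
$\left(R{\left(-8,13 \right)} + y\right)^{2} = \left(\frac{8}{-2 + \left(-8\right)^{2} - -8 - 13 - 104} + 109\right)^{2} = \left(\frac{8}{-2 + 64 + 8 - 13 - 104} + 109\right)^{2} = \left(\frac{8}{-47} + 109\right)^{2} = \left(8 \left(- \frac{1}{47}\right) + 109\right)^{2} = \left(- \frac{8}{47} + 109\right)^{2} = \left(\frac{5115}{47}\right)^{2} = \frac{26163225}{2209}$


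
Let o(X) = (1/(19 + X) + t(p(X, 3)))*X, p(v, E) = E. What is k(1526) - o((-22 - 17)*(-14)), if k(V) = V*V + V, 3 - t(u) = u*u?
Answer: 1318414524/565 ≈ 2.3335e+6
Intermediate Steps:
t(u) = 3 - u**2 (t(u) = 3 - u*u = 3 - u**2)
k(V) = V + V**2 (k(V) = V**2 + V = V + V**2)
o(X) = X*(-6 + 1/(19 + X)) (o(X) = (1/(19 + X) + (3 - 1*3**2))*X = (1/(19 + X) + (3 - 1*9))*X = (1/(19 + X) + (3 - 9))*X = (1/(19 + X) - 6)*X = (-6 + 1/(19 + X))*X = X*(-6 + 1/(19 + X)))
k(1526) - o((-22 - 17)*(-14)) = 1526*(1 + 1526) - (-22 - 17)*(-14)*(-113 - 6*(-22 - 17)*(-14))/(19 + (-22 - 17)*(-14)) = 1526*1527 - (-39*(-14))*(-113 - (-234)*(-14))/(19 - 39*(-14)) = 2330202 - 546*(-113 - 6*546)/(19 + 546) = 2330202 - 546*(-113 - 3276)/565 = 2330202 - 546*(-3389)/565 = 2330202 - 1*(-1850394/565) = 2330202 + 1850394/565 = 1318414524/565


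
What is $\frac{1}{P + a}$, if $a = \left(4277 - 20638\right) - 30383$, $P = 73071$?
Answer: $\frac{1}{26327} \approx 3.7984 \cdot 10^{-5}$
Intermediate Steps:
$a = -46744$ ($a = -16361 - 30383 = -46744$)
$\frac{1}{P + a} = \frac{1}{73071 - 46744} = \frac{1}{26327}$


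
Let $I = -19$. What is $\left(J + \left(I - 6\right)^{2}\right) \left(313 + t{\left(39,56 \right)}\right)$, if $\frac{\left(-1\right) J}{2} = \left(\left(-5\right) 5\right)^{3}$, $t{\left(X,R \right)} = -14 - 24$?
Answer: $8765625$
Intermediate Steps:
$t{\left(X,R \right)} = -38$
$J = 31250$ ($J = - 2 \left(\left(-5\right) 5\right)^{3} = - 2 \left(-25\right)^{3} = \left(-2\right) \left(-15625\right) = 31250$)
$\left(J + \left(I - 6\right)^{2}\right) \left(313 + t{\left(39,56 \right)}\right) = \left(31250 + \left(-19 - 6\right)^{2}\right) \left(313 - 38\right) = \left(31250 + \left(-25\right)^{2}\right) 275 = \left(31250 + 625\right) 275 = 31875 \cdot 275 = 8765625$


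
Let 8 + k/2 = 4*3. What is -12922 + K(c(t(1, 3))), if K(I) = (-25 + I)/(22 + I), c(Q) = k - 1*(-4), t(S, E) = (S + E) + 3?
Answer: -439361/34 ≈ -12922.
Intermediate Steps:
k = 8 (k = -16 + 2*(4*3) = -16 + 2*12 = -16 + 24 = 8)
t(S, E) = 3 + E + S (t(S, E) = (E + S) + 3 = 3 + E + S)
c(Q) = 12 (c(Q) = 8 - 1*(-4) = 8 + 4 = 12)
K(I) = (-25 + I)/(22 + I)
-12922 + K(c(t(1, 3))) = -12922 + (-25 + 12)/(22 + 12) = -12922 - 13/34 = -439361/34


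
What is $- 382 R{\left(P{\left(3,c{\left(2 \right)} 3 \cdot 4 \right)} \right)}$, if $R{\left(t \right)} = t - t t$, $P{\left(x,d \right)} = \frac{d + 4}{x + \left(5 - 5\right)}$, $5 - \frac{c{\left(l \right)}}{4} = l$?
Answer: $\frac{8197720}{9} \approx 9.1086 \cdot 10^{5}$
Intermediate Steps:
$c{\left(l \right)} = 20 - 4 l$
$P{\left(x,d \right)} = \frac{4 + d}{x}$ ($P{\left(x,d \right)} = \frac{4 + d}{x + \left(5 - 5\right)} = \frac{4 + d}{x + 0} = \frac{4 + d}{x}$)
$R{\left(t \right)} = t - t^{2}$
$- 382 R{\left(P{\left(3,c{\left(2 \right)} 3 \cdot 4 \right)} \right)} = - 382 \frac{4 + \left(20 - 8\right) 3 \cdot 4}{3} \left(1 - \frac{4 + \left(20 - 8\right) 3 \cdot 4}{3}\right) = - 382 \frac{4 + 12 \cdot 3 \cdot 4}{3} \left(1 - \frac{4 + 12 \cdot 3 \cdot 4}{3}\right) = - 382 \frac{4 + 36 \cdot 4}{3} \left(1 - \frac{4 + 36 \cdot 4}{3}\right) = - 382 \frac{4 + 144}{3} \left(1 - \frac{4 + 144}{3}\right) = - 382 \cdot \frac{1}{3} \cdot 148 \left(1 - \frac{1}{3} \cdot 148\right) = - 382 \frac{148 \left(1 - \frac{148}{3}\right)}{3} = - 382 \cdot \frac{148}{3} \left(- \frac{145}{3}\right) = \left(-382\right) \left(- \frac{21460}{9}\right) = \frac{8197720}{9}$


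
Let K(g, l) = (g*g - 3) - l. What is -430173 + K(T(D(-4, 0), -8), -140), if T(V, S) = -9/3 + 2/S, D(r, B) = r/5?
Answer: -6880407/16 ≈ -4.3003e+5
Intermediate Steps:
D(r, B) = r/5 (D(r, B) = r*(1/5) = r/5)
T(V, S) = -3 + 2/S (T(V, S) = -9*1/3 + 2/S = -3 + 2/S)
K(g, l) = -3 + g**2 - l (K(g, l) = (g**2 - 3) - l = (-3 + g**2) - l = -3 + g**2 - l)
-430173 + K(T(D(-4, 0), -8), -140) = -430173 + (-3 + (-3 + 2/(-8))**2 - 1*(-140)) = -430173 + (-3 + (-3 + 2*(-1/8))**2 + 140) = -430173 + (-3 + (-3 - 1/4)**2 + 140) = -430173 + (-3 + (-13/4)**2 + 140) = -430173 + (-3 + 169/16 + 140) = -430173 + 2361/16 = -6880407/16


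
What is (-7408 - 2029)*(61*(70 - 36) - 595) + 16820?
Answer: -13940503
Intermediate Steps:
(-7408 - 2029)*(61*(70 - 36) - 595) + 16820 = -9437*(61*34 - 595) + 16820 = -9437*(2074 - 595) + 16820 = -9437*1479 + 16820 = -13957323 + 16820 = -13940503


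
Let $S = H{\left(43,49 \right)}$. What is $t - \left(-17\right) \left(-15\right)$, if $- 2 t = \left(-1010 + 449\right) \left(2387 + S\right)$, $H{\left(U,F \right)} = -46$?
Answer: $\frac{1312791}{2} \approx 6.564 \cdot 10^{5}$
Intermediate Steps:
$S = -46$
$t = \frac{1313301}{2}$ ($t = - \frac{\left(-1010 + 449\right) \left(2387 - 46\right)}{2} = - \frac{\left(-561\right) 2341}{2} = \left(- \frac{1}{2}\right) \left(-1313301\right) = \frac{1313301}{2} \approx 6.5665 \cdot 10^{5}$)
$t - \left(-17\right) \left(-15\right) = \frac{1313301}{2} - \left(-17\right) \left(-15\right) = \frac{1313301}{2} - 255 = \frac{1312791}{2}$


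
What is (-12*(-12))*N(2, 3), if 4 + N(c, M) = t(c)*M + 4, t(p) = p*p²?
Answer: 3456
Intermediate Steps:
t(p) = p³
N(c, M) = M*c³ (N(c, M) = -4 + (c³*M + 4) = -4 + (M*c³ + 4) = -4 + (4 + M*c³) = M*c³)
(-12*(-12))*N(2, 3) = (-12*(-12))*(3*2³) = 144*(3*8) = 144*24 = 3456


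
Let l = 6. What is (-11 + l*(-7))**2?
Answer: 2809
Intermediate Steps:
(-11 + l*(-7))**2 = (-11 + 6*(-7))**2 = (-11 - 42)**2 = (-53)**2 = 2809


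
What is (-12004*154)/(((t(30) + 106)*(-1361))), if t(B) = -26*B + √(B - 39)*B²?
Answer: -311491796/2634989909 - 1247815800*I/2634989909 ≈ -0.11821 - 0.47356*I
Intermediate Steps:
t(B) = -26*B + B²*√(-39 + B) (t(B) = -26*B + √(-39 + B)*B² = -26*B + B²*√(-39 + B))
(-12004*154)/(((t(30) + 106)*(-1361))) = (-12004*154)/(((30*(-26 + 30*√(-39 + 30)) + 106)*(-1361))) = -1848616*(-1/(1361*(30*(-26 + 30*√(-9)) + 106))) = -1848616*(-1/(1361*(30*(-26 + 30*(3*I)) + 106))) = -1848616*(-1/(1361*(30*(-26 + 90*I) + 106))) = -1848616*(-1/(1361*((-780 + 2700*I) + 106))) = -(311491796/2634989909 + 1247815800*I/2634989909) = -1848616*(917314 + 3674700*I)/14344885064596 = -462154*(917314 + 3674700*I)/3586221266149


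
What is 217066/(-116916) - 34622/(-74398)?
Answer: -3025352629/2174579142 ≈ -1.3912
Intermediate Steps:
217066/(-116916) - 34622/(-74398) = 217066*(-1/116916) - 34622*(-1/74398) = -108533/58458 + 17311/37199 = -3025352629/2174579142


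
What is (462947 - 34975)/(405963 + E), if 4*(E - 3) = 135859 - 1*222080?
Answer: 1711888/1537643 ≈ 1.1133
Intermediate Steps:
E = -86209/4 (E = 3 + (135859 - 1*222080)/4 = 3 + (135859 - 222080)/4 = 3 + (1/4)*(-86221) = 3 - 86221/4 = -86209/4 ≈ -21552.)
(462947 - 34975)/(405963 + E) = (462947 - 34975)/(405963 - 86209/4) = 427972/(1537643/4) = 427972*(4/1537643) = 1711888/1537643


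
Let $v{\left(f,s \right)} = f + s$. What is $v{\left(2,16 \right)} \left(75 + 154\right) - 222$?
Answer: $3900$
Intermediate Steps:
$v{\left(2,16 \right)} \left(75 + 154\right) - 222 = \left(2 + 16\right) \left(75 + 154\right) - 222 = 18 \cdot 229 - 222 = 4122 - 222 = 3900$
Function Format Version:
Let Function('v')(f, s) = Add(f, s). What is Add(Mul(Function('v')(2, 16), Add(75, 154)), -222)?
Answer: 3900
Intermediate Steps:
Add(Mul(Function('v')(2, 16), Add(75, 154)), -222) = Add(Mul(Add(2, 16), Add(75, 154)), -222) = Add(Mul(18, 229), -222) = Add(4122, -222) = 3900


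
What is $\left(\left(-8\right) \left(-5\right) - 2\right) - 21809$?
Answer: $-21771$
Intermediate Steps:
$\left(\left(-8\right) \left(-5\right) - 2\right) - 21809 = \left(40 - 2\right) - 21809 = 38 - 21809 = -21771$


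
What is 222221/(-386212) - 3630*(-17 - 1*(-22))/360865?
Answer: -17440305793/27874078676 ≈ -0.62568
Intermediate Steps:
222221/(-386212) - 3630*(-17 - 1*(-22))/360865 = 222221*(-1/386212) - 3630*(-17 + 22)*(1/360865) = -222221/386212 - 3630*5*(1/360865) = -222221/386212 - 18150*1/360865 = -222221/386212 - 3630/72173 = -17440305793/27874078676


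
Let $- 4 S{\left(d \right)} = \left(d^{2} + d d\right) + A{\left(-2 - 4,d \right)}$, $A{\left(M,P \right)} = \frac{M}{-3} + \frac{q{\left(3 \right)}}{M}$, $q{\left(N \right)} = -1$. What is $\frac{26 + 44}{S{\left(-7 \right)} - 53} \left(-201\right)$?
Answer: $\frac{337680}{1873} \approx 180.29$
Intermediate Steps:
$A{\left(M,P \right)} = - \frac{1}{M} - \frac{M}{3}$ ($A{\left(M,P \right)} = \frac{M}{-3} - \frac{1}{M} = M \left(- \frac{1}{3}\right) - \frac{1}{M} = - \frac{M}{3} - \frac{1}{M} = - \frac{1}{M} - \frac{M}{3}$)
$S{\left(d \right)} = - \frac{13}{24} - \frac{d^{2}}{2}$ ($S{\left(d \right)} = - \frac{\left(d^{2} + d d\right) - \left(\frac{1}{-2 - 4} + \frac{-2 - 4}{3}\right)}{4} = - \frac{\left(d^{2} + d^{2}\right) - - \frac{13}{6}}{4} = - \frac{2 d^{2} + \left(\left(-1\right) \left(- \frac{1}{6}\right) + 2\right)}{4} = - \frac{2 d^{2} + \left(\frac{1}{6} + 2\right)}{4} = - \frac{2 d^{2} + \frac{13}{6}}{4} = - \frac{\frac{13}{6} + 2 d^{2}}{4} = - \frac{13}{24} - \frac{d^{2}}{2}$)
$\frac{26 + 44}{S{\left(-7 \right)} - 53} \left(-201\right) = \frac{26 + 44}{\left(- \frac{13}{24} - \frac{\left(-7\right)^{2}}{2}\right) - 53} \left(-201\right) = \frac{70}{\left(- \frac{13}{24} - \frac{49}{2}\right) - 53} \left(-201\right) = \frac{70}{- \frac{601}{24} - 53} \left(-201\right) = \frac{70}{- \frac{1873}{24}} \left(-201\right) = 70 \left(- \frac{24}{1873}\right) \left(-201\right) = \left(- \frac{1680}{1873}\right) \left(-201\right) = \frac{337680}{1873}$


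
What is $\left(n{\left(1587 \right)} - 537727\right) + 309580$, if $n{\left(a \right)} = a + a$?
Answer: $-224973$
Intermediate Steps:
$n{\left(a \right)} = 2 a$
$\left(n{\left(1587 \right)} - 537727\right) + 309580 = \left(2 \cdot 1587 - 537727\right) + 309580 = \left(3174 - 537727\right) + 309580 = -534553 + 309580 = -224973$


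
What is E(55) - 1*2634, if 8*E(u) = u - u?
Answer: -2634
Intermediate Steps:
E(u) = 0 (E(u) = (u - u)/8 = (⅛)*0 = 0)
E(55) - 1*2634 = 0 - 1*2634 = 0 - 2634 = -2634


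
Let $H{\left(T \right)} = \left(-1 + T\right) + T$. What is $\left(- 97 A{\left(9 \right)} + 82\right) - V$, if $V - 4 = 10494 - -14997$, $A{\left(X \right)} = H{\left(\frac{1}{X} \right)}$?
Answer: $- \frac{228038}{9} \approx -25338.0$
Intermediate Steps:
$H{\left(T \right)} = -1 + 2 T$
$A{\left(X \right)} = -1 + \frac{2}{X}$
$V = 25495$ ($V = 4 + \left(10494 - -14997\right) = 4 + \left(10494 + 14997\right) = 4 + 25491 = 25495$)
$\left(- 97 A{\left(9 \right)} + 82\right) - V = \left(- 97 \frac{2 - 9}{9} + 82\right) - 25495 = \left(- 97 \cdot \frac{1}{9} \left(-7\right) + 82\right) - 25495 = \left(\left(-97\right) \left(- \frac{7}{9}\right) + 82\right) - 25495 = \left(\frac{679}{9} + 82\right) - 25495 = \frac{1417}{9} - 25495 = - \frac{228038}{9}$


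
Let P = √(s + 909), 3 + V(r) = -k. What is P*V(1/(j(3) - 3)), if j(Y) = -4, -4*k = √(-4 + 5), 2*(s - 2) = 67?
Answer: -11*√3778/8 ≈ -84.515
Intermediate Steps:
s = 71/2 (s = 2 + (½)*67 = 2 + 67/2 = 71/2 ≈ 35.500)
k = -¼ (k = -√(-4 + 5)/4 = -√1/4 = -¼*1 = -¼ ≈ -0.25000)
V(r) = -11/4 (V(r) = -3 - 1*(-¼) = -3 + ¼ = -11/4)
P = √3778/2 (P = √(71/2 + 909) = √(1889/2) = √3778/2 ≈ 30.733)
P*V(1/(j(3) - 3)) = (√3778/2)*(-11/4) = -11*√3778/8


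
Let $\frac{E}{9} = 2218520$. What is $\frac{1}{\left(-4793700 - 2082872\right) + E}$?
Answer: $\frac{1}{13090108} \approx 7.6394 \cdot 10^{-8}$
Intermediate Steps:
$E = 19966680$ ($E = 9 \cdot 2218520 = 19966680$)
$\frac{1}{\left(-4793700 - 2082872\right) + E} = \frac{1}{\left(-4793700 - 2082872\right) + 19966680} = \frac{1}{-6876572 + 19966680} = \frac{1}{13090108}$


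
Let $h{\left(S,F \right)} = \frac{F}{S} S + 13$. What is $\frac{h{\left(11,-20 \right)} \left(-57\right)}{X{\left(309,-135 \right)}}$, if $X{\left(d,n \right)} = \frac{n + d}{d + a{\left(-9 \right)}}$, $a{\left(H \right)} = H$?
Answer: $\frac{19950}{29} \approx 687.93$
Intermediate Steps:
$h{\left(S,F \right)} = 13 + F$ ($h{\left(S,F \right)} = F + 13 = 13 + F$)
$X{\left(d,n \right)} = \frac{d + n}{-9 + d}$ ($X{\left(d,n \right)} = \frac{n + d}{d - 9} = \frac{d + n}{-9 + d}$)
$\frac{h{\left(11,-20 \right)} \left(-57\right)}{X{\left(309,-135 \right)}} = \frac{\left(13 - 20\right) \left(-57\right)}{\frac{1}{-9 + 309} \left(309 - 135\right)} = \frac{\left(-7\right) \left(-57\right)}{\frac{1}{300} \cdot 174} = \frac{399}{\frac{1}{300} \cdot 174} = \frac{399}{\frac{29}{50}} = 399 \cdot \frac{50}{29} = \frac{19950}{29}$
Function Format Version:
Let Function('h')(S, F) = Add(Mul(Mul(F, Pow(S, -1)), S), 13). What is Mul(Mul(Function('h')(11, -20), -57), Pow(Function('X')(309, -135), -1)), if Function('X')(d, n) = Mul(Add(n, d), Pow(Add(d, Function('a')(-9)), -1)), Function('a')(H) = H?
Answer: Rational(19950, 29) ≈ 687.93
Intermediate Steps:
Function('h')(S, F) = Add(13, F) (Function('h')(S, F) = Add(F, 13) = Add(13, F))
Function('X')(d, n) = Mul(Pow(Add(-9, d), -1), Add(d, n)) (Function('X')(d, n) = Mul(Add(n, d), Pow(Add(d, -9), -1)) = Mul(Add(d, n), Pow(Add(-9, d), -1)) = Mul(Pow(Add(-9, d), -1), Add(d, n)))
Mul(Mul(Function('h')(11, -20), -57), Pow(Function('X')(309, -135), -1)) = Mul(Mul(Add(13, -20), -57), Pow(Mul(Pow(Add(-9, 309), -1), Add(309, -135)), -1)) = Mul(Mul(-7, -57), Pow(Mul(Pow(300, -1), 174), -1)) = Mul(399, Pow(Mul(Rational(1, 300), 174), -1)) = Mul(399, Pow(Rational(29, 50), -1)) = Mul(399, Rational(50, 29)) = Rational(19950, 29)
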